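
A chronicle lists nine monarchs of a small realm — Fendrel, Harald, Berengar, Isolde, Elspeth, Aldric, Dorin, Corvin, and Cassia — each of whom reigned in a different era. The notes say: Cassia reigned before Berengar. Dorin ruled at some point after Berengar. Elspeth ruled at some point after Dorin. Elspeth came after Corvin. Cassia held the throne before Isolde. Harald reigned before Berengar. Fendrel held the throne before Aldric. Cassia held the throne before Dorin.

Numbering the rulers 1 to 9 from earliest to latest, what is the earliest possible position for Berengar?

Cassia and Harald must both come before Berengar — 2 forced predecessors.
Nothing else is forced ahead of Berengar, so their earliest slot is position 2 + 1 = 3.

3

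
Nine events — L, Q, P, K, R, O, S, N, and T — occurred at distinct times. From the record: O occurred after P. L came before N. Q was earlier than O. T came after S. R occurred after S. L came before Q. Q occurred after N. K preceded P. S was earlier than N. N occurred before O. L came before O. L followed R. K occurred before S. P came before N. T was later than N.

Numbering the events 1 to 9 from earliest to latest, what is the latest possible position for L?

5

L must come before N, O, Q, and T — 4 events forced after it.
Everything else can be placed before L in some valid order, so L can sit as late as position 9 − 4 = 5.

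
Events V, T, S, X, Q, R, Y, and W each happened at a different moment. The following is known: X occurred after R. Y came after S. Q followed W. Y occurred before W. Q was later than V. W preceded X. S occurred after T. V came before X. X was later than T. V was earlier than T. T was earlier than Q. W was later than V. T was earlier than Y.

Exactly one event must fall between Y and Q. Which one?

Tracing the constraints gives Y → W → Q, so W sits after Y and before Q.
No other event is forced both after Y and before Q.

W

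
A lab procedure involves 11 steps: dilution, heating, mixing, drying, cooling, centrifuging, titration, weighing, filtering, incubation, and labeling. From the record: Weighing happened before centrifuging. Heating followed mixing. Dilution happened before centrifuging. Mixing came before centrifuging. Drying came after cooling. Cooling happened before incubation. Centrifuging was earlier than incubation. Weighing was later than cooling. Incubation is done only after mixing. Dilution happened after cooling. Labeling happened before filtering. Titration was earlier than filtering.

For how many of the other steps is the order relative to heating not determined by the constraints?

Forced before heating: mixing.
That leaves centrifuging, cooling, dilution, drying, filtering, incubation, labeling, titration, and weighing with no forced order relative to heating — 9.

9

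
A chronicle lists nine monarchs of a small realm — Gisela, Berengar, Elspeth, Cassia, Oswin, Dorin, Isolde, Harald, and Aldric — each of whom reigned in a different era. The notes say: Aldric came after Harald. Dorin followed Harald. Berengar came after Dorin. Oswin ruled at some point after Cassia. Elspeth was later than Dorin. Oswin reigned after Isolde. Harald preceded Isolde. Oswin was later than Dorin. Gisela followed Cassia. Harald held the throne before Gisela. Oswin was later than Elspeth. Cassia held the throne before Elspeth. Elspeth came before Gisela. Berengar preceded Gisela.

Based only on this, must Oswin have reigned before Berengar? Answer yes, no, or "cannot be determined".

cannot be determined

No chain of stated constraints runs from Oswin to Berengar, and none runs from Berengar to Oswin either.
So the relative order of Oswin and Berengar is not fixed by the given facts.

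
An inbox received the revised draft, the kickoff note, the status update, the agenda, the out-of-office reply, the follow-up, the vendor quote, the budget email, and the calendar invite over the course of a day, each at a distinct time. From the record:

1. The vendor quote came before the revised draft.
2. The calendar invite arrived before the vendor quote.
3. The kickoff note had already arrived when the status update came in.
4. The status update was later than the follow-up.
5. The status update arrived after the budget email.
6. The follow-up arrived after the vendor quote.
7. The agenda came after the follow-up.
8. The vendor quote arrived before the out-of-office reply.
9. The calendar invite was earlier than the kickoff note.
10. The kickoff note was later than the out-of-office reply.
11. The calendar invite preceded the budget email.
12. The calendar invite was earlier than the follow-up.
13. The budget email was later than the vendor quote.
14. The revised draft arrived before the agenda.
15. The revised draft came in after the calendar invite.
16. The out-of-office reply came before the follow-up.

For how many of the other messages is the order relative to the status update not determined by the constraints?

2

Forced before the status update: the budget email, the calendar invite, the follow-up, the kickoff note, the out-of-office reply, and the vendor quote.
That leaves the agenda and the revised draft with no forced order relative to the status update — 2.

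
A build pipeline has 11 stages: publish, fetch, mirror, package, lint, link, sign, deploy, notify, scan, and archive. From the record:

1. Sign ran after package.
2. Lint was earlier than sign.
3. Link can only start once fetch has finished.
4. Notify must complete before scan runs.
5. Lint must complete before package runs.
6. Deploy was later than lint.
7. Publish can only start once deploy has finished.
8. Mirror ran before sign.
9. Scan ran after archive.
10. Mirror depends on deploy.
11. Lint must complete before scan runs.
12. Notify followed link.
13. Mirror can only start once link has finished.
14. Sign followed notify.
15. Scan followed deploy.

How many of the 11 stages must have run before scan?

Directly stated before scan: archive, deploy, lint, and notify.
Fetch reaches scan via fetch → link → notify → scan.
Link reaches scan via link → notify → scan.
That's archive, deploy, fetch, link, lint, and notify — 6 in all.

6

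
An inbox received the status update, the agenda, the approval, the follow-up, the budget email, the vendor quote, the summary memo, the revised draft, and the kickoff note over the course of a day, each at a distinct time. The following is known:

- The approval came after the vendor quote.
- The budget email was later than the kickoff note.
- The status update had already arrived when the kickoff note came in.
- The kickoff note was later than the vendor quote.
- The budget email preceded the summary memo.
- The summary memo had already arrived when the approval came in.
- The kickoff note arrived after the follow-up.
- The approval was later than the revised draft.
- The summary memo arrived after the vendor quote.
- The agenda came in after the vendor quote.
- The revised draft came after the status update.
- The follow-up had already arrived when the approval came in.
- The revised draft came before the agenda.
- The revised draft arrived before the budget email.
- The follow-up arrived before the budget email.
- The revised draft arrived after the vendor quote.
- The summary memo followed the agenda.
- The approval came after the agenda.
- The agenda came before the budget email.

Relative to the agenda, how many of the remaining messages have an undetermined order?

Forced before the agenda: the revised draft, the status update, and the vendor quote; forced after the agenda: the approval, the budget email, and the summary memo.
That leaves the follow-up and the kickoff note with no forced order relative to the agenda — 2.

2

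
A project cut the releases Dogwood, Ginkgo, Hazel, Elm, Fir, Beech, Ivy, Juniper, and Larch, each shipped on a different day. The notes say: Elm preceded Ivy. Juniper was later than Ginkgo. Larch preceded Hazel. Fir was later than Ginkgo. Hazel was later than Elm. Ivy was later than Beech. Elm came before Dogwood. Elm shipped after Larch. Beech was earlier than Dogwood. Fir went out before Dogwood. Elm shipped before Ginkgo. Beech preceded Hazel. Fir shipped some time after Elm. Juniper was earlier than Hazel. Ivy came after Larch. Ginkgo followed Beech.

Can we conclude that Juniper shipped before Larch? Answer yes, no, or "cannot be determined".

no

Tracing the constraints gives Larch → Elm → Ginkgo → Juniper, so Larch must come before Juniper.
That means Juniper cannot be before Larch.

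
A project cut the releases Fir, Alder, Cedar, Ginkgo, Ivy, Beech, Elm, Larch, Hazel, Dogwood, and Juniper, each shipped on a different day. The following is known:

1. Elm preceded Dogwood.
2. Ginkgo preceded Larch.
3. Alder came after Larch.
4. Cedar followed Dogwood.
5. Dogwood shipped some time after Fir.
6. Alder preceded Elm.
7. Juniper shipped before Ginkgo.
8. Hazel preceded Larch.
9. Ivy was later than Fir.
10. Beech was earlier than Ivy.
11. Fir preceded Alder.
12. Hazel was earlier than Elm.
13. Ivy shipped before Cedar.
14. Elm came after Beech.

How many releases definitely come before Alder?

5

Directly stated before Alder: Fir and Larch.
Ginkgo reaches Alder via Ginkgo → Larch → Alder.
Hazel reaches Alder via Hazel → Larch → Alder.
Juniper reaches Alder via Juniper → Ginkgo → Larch → Alder.
That's Fir, Ginkgo, Hazel, Juniper, and Larch — 5 in all.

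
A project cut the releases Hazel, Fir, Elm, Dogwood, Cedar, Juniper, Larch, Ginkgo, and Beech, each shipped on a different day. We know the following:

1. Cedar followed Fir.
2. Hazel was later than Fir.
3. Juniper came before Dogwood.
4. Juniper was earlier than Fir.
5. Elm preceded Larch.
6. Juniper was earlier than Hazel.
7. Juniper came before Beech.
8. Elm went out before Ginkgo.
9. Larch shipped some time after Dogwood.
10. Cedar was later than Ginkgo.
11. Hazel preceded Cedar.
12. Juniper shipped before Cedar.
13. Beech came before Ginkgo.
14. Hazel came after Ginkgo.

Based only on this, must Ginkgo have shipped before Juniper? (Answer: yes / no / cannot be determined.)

Tracing the constraints gives Juniper → Beech → Ginkgo, so Juniper must come before Ginkgo.
That means Ginkgo cannot be before Juniper.

no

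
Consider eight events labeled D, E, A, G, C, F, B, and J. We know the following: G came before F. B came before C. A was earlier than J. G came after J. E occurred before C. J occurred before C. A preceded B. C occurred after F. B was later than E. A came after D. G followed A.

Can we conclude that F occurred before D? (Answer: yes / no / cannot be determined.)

no

Tracing the constraints gives D → A → G → F, so D must come before F.
That means F cannot be before D.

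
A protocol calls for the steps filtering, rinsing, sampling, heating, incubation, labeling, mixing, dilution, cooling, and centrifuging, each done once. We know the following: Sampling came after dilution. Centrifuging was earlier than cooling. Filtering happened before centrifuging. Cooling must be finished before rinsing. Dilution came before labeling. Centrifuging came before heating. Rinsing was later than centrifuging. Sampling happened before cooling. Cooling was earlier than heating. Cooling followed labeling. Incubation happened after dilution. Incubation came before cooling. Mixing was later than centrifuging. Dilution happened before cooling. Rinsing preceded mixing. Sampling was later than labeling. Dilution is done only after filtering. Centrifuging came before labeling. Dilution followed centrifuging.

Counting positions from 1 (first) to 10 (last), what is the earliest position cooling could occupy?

7

Centrifuging, dilution, filtering, incubation, labeling, and sampling must all come before cooling — 6 forced predecessors.
Nothing else is forced ahead of cooling, so its earliest slot is position 6 + 1 = 7.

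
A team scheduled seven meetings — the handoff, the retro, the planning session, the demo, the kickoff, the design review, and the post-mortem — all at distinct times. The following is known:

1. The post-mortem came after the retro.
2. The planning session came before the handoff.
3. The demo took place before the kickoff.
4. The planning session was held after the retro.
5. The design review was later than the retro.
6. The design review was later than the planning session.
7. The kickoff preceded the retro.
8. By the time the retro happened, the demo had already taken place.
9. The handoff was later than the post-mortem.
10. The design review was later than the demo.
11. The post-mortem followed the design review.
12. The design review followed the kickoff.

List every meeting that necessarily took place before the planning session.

the demo, the kickoff, the retro

Directly stated before the planning session: the retro.
The demo reaches the planning session via the demo → the retro → the planning session.
The kickoff reaches the planning session via the kickoff → the retro → the planning session.
No chain forces the handoff (or any of the others) ahead of the planning session.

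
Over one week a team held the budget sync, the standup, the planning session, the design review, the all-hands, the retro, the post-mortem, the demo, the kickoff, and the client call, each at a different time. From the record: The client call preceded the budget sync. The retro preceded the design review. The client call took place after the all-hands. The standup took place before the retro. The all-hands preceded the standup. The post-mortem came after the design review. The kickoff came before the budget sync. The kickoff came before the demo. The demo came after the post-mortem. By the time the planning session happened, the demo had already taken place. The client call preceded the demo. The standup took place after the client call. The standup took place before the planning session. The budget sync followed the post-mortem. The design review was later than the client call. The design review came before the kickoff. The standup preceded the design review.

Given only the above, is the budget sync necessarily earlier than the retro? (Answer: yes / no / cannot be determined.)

Tracing the constraints gives the retro → the design review → the post-mortem → the budget sync, so the retro must come before the budget sync.
That means the budget sync cannot be before the retro.

no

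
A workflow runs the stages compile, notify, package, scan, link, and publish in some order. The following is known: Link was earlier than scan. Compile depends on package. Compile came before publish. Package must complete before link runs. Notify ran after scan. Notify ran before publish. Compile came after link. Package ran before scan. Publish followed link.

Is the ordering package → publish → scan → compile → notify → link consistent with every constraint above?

no

The constraints require compile before publish, but in the proposed sequence publish appears ahead of compile. That one violation is enough.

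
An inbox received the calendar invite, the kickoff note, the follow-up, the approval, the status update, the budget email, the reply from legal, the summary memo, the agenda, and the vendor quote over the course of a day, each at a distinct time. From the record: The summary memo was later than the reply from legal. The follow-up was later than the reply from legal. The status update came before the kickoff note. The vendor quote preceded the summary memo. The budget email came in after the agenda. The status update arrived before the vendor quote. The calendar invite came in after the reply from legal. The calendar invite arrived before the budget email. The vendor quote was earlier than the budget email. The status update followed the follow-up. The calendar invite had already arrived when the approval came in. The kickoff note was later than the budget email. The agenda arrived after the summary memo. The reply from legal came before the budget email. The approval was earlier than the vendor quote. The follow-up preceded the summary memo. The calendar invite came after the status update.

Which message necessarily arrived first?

The reply from legal has a chain of constraints placing it before every other message, so the reply from legal must be first.

the reply from legal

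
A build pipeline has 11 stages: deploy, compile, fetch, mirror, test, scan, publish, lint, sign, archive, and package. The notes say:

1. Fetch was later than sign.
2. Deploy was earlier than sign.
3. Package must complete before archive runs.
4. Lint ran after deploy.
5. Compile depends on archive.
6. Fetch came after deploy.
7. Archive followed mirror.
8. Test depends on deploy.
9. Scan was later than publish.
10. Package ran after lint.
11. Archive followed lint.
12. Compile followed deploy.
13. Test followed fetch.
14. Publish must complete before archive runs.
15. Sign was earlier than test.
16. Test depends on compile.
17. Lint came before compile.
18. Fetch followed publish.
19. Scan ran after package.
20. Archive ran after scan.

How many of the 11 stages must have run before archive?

6

Directly stated before archive: lint, mirror, package, publish, and scan.
Deploy reaches archive via deploy → lint → archive.
No chain forces fetch (or any of the others) ahead of archive.
That's deploy, lint, mirror, package, publish, and scan — 6 in all.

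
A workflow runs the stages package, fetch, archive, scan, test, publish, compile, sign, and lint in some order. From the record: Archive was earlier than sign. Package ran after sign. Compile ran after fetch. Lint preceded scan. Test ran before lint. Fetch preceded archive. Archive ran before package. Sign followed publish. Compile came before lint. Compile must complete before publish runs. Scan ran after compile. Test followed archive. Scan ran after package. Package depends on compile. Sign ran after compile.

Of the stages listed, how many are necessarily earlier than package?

Directly stated before package: archive, compile, and sign.
Fetch reaches package via fetch → archive → package.
Publish reaches package via publish → sign → package.
That's archive, compile, fetch, publish, and sign — 5 in all.

5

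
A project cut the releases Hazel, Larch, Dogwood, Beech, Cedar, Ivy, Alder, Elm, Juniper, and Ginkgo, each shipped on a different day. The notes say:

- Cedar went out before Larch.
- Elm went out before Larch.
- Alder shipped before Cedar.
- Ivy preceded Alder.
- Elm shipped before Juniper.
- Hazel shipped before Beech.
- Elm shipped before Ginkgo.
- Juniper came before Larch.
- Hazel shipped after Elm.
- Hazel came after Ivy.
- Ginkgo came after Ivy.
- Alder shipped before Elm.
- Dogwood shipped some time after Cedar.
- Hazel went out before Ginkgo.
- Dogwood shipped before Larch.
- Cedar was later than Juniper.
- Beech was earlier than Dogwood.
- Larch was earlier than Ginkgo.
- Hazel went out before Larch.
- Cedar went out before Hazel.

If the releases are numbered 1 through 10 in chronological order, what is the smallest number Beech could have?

Alder, Cedar, Elm, Hazel, Ivy, and Juniper must all come before Beech — 6 forced predecessors.
Nothing else is forced ahead of Beech, so its earliest slot is position 6 + 1 = 7.

7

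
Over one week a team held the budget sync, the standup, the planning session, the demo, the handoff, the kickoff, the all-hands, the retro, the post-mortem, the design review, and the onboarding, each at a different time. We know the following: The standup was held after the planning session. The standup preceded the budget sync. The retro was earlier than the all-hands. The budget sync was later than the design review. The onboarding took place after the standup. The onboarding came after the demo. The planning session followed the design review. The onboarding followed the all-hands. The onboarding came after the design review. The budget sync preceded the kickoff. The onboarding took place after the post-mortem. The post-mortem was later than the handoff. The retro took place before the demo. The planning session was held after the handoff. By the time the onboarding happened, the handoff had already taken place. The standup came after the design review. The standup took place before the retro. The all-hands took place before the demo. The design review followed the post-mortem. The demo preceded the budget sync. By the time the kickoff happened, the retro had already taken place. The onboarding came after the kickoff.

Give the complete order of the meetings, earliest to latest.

the handoff, the post-mortem, the design review, the planning session, the standup, the retro, the all-hands, the demo, the budget sync, the kickoff, the onboarding

The constraints fix every adjacent pair, so only one ordering works:
the handoff → the post-mortem → the design review → the planning session → the standup → the retro → the all-hands → the demo → the budget sync → the kickoff → the onboarding.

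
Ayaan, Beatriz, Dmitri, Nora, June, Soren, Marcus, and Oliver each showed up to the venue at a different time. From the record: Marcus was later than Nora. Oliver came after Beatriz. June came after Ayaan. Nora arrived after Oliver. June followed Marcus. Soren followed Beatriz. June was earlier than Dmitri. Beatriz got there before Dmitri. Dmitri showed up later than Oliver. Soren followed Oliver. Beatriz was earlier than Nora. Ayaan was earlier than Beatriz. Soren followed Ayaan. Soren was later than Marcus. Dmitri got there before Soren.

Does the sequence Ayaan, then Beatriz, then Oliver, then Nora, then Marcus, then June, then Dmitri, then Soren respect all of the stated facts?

yes

Check each stated constraint against the proposed order — e.g. Beatriz is ahead of Soren; Ayaan is ahead of Soren. Every pair is in the required order; nothing is violated.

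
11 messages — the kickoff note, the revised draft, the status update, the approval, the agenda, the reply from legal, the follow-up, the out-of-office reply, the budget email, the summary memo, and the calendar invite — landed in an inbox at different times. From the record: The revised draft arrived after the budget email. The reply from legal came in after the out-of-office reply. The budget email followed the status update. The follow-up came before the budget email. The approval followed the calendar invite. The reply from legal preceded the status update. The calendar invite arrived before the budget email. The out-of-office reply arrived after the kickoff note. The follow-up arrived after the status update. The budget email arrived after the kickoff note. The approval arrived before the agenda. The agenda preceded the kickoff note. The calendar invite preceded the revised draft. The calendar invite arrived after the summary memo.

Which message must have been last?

Every other message has a chain of constraints placing it before the revised draft, so the revised draft is last.

the revised draft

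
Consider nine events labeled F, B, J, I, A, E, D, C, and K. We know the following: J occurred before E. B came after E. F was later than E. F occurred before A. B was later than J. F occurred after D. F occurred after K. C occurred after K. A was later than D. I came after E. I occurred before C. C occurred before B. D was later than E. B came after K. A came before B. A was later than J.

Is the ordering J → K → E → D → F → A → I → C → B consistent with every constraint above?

yes

Check each stated constraint against the proposed order — e.g. K is ahead of B; J is ahead of B. Every pair is in the required order; nothing is violated.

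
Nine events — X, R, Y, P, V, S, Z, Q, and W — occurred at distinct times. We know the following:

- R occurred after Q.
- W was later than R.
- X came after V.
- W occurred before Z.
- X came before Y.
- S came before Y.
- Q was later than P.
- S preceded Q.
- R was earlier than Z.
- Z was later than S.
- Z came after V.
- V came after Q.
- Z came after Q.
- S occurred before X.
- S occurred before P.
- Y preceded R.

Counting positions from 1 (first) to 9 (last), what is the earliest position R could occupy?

7

P, Q, S, V, X, and Y must all come before R — 6 forced predecessors.
Nothing else is forced ahead of R, so its earliest slot is position 6 + 1 = 7.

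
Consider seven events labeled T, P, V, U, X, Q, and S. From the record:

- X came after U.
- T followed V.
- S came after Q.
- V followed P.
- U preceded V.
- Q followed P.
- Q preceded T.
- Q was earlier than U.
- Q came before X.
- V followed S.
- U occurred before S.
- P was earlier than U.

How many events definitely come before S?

3

Directly stated before S: Q and U.
P reaches S via P → U → S.
That's P, Q, and U — 3 in all.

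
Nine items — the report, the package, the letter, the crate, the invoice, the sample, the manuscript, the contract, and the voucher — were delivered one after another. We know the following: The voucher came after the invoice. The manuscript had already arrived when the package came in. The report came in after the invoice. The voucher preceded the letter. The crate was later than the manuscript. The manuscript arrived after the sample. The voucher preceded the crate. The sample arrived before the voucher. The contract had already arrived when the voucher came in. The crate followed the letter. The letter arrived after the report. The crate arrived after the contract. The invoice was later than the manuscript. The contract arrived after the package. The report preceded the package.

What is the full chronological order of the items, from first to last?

the sample, the manuscript, the invoice, the report, the package, the contract, the voucher, the letter, the crate

The constraints fix every adjacent pair, so only one ordering works:
the sample → the manuscript → the invoice → the report → the package → the contract → the voucher → the letter → the crate.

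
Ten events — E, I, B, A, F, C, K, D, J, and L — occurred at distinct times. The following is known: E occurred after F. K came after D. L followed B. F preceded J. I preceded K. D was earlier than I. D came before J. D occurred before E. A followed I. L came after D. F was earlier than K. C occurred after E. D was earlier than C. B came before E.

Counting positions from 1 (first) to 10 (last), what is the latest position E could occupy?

E must come before C — 1 event forced after it.
Everything else can be placed before E in some valid order, so E can sit as late as position 10 − 1 = 9.

9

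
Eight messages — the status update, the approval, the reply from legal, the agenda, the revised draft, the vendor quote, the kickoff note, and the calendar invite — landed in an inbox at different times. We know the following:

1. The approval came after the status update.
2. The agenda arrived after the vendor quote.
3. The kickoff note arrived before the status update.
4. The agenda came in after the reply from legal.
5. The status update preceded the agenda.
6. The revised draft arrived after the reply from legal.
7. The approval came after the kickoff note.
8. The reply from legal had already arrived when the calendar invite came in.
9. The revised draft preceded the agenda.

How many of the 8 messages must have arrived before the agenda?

Directly stated before the agenda: the reply from legal, the revised draft, the status update, and the vendor quote.
The kickoff note reaches the agenda via the kickoff note → the status update → the agenda.
That's the kickoff note, the reply from legal, the revised draft, the status update, and the vendor quote — 5 in all.

5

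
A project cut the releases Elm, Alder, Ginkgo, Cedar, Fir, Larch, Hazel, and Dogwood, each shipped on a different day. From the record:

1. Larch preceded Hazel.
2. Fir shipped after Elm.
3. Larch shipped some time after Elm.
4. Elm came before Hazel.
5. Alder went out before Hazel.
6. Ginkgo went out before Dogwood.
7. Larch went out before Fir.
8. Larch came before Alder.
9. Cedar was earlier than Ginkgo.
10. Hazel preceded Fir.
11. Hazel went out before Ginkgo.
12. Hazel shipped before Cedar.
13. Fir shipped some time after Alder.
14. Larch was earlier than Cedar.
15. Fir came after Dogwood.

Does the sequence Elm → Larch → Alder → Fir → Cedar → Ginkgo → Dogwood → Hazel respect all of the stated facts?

The constraints require Hazel before Ginkgo, but in the proposed sequence Ginkgo appears ahead of Hazel. That one violation is enough.

no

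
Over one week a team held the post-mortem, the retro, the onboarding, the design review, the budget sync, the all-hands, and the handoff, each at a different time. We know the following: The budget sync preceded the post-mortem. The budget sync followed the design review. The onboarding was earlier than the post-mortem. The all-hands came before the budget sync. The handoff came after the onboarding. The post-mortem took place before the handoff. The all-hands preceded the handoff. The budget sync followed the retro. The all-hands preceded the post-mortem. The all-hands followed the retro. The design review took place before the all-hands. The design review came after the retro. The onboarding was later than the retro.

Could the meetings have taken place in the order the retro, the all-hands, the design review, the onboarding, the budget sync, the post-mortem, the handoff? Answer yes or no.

The constraints require the design review before the all-hands, but in the proposed sequence the all-hands appears ahead of the design review. That one violation is enough.

no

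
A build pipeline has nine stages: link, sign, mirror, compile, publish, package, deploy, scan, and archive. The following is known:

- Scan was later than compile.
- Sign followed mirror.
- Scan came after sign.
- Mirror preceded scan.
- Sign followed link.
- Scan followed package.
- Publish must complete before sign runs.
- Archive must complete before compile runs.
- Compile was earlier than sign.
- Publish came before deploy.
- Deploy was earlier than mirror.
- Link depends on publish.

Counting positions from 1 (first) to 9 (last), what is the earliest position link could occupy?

Publish must come before link — 1 forced predecessor.
Nothing else is forced ahead of link, so its earliest slot is position 1 + 1 = 2.

2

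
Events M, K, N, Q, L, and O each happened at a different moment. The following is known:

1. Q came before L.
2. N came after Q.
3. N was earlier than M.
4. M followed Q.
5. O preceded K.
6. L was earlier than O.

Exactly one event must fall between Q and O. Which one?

Tracing the constraints gives Q → L → O, so L sits after Q and before O.
No other event is forced both after Q and before O.

L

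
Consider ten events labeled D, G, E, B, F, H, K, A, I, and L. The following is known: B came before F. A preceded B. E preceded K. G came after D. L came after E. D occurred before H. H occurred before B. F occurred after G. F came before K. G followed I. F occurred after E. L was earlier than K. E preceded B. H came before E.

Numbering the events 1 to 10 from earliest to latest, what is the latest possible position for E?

6

E must come before B, F, K, and L — 4 events forced after it.
Everything else can be placed before E in some valid order, so E can sit as late as position 10 − 4 = 6.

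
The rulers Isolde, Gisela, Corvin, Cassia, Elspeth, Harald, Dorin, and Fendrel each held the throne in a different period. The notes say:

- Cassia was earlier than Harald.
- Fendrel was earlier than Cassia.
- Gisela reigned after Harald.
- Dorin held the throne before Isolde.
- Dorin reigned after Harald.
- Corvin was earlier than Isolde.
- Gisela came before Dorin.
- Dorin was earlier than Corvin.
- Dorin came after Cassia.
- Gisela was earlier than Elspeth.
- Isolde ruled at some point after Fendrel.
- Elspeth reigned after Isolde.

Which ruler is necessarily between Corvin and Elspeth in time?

Isolde

Tracing the constraints gives Corvin → Isolde → Elspeth, so Isolde sits after Corvin and before Elspeth.
No other ruler is forced both after Corvin and before Elspeth.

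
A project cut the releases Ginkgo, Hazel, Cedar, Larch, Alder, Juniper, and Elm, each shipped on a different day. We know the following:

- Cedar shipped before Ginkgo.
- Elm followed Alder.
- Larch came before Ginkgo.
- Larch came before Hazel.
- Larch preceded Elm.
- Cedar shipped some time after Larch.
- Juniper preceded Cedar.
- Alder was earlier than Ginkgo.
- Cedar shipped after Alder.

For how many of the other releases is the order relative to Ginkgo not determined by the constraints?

2

Forced before Ginkgo: Alder, Cedar, Juniper, and Larch.
That leaves Elm and Hazel with no forced order relative to Ginkgo — 2.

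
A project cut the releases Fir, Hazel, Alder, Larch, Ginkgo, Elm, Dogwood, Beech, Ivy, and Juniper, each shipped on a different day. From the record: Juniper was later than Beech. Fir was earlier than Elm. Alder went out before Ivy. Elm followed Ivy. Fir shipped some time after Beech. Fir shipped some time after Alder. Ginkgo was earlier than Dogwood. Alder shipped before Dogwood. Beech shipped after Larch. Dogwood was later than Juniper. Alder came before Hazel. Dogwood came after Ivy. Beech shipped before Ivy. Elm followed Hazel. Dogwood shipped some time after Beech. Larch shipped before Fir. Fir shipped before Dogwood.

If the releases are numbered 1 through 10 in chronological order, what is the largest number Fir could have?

8

Fir must come before Dogwood and Elm — 2 releases forced after it.
Everything else can be placed before Fir in some valid order, so Fir can sit as late as position 10 − 2 = 8.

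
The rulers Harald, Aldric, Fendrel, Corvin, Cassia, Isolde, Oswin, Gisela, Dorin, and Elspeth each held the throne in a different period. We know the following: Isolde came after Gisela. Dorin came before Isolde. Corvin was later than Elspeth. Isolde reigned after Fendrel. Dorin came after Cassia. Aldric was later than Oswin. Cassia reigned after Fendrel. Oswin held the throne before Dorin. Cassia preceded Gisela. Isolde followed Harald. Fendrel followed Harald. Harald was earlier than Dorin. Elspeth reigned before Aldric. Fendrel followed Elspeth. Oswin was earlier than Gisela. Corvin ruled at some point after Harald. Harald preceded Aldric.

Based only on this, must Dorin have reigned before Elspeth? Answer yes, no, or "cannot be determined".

no

Tracing the constraints gives Elspeth → Fendrel → Cassia → Dorin, so Elspeth must come before Dorin.
That means Dorin cannot be before Elspeth.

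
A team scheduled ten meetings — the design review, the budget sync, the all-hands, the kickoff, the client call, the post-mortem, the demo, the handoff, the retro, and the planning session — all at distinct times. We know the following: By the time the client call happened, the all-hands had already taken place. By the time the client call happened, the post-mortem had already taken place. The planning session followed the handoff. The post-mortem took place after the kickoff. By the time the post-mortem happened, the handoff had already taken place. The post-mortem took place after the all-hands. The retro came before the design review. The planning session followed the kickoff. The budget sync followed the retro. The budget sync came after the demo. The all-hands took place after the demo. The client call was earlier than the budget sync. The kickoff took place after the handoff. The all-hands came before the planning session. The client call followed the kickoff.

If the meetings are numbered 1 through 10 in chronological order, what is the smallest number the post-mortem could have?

The all-hands, the demo, the handoff, and the kickoff must all come before the post-mortem — 4 forced predecessors.
Nothing else is forced ahead of the post-mortem, so its earliest slot is position 4 + 1 = 5.

5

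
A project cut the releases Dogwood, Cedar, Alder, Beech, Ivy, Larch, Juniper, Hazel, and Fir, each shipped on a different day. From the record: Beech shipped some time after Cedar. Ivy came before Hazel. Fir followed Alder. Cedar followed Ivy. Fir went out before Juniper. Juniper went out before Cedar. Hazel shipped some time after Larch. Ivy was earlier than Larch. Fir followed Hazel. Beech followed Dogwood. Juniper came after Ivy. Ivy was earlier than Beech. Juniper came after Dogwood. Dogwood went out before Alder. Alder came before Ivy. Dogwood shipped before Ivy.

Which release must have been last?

Every other release has a chain of constraints placing it before Beech, so Beech is last.

Beech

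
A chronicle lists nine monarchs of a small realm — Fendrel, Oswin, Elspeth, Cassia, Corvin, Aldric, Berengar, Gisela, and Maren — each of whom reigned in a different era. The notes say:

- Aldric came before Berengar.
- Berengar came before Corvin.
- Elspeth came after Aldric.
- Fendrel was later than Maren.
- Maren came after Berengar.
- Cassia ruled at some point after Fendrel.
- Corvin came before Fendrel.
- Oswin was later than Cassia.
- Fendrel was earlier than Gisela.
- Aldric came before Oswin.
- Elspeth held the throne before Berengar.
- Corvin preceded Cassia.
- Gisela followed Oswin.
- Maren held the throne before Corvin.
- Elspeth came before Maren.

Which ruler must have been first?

Aldric

Aldric has a chain of constraints placing them before every other ruler, so Aldric must be first.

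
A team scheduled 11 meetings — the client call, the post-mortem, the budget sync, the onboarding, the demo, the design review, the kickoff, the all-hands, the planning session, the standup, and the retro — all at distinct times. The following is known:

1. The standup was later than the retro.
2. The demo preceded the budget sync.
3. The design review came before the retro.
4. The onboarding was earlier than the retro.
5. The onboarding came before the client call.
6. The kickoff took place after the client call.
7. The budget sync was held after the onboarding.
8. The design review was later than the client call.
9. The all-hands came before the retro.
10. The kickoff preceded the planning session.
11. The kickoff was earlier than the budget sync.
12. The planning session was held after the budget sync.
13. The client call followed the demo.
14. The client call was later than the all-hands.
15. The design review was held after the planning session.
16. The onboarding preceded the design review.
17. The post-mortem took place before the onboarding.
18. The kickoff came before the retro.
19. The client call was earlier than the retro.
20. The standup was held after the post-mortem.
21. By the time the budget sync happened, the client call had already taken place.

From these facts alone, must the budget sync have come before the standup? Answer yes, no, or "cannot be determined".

Chain the constraints: the budget sync → the planning session → the design review → the retro → the standup. Each link is directly stated, so the budget sync comes before the standup.

yes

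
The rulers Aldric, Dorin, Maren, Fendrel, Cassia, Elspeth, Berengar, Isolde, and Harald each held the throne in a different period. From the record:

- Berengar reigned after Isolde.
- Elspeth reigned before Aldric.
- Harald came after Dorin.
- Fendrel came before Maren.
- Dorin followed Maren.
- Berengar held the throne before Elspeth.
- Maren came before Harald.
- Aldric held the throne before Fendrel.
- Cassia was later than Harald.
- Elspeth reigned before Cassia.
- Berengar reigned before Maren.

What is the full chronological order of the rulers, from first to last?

The constraints fix every adjacent pair, so only one ordering works:
Isolde → Berengar → Elspeth → Aldric → Fendrel → Maren → Dorin → Harald → Cassia.

Isolde, Berengar, Elspeth, Aldric, Fendrel, Maren, Dorin, Harald, Cassia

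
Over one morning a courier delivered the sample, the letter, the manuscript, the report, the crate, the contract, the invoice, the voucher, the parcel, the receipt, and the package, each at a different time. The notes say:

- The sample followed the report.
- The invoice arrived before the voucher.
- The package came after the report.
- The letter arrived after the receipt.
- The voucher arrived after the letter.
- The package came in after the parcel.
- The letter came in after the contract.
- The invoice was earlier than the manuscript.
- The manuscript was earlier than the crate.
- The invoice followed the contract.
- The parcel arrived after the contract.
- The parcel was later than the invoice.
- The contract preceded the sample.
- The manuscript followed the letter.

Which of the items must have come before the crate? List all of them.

the contract, the invoice, the letter, the manuscript, the receipt

Directly stated before the crate: the manuscript.
The contract reaches the crate via the contract → the letter → the manuscript → the crate.
The invoice reaches the crate via the invoice → the manuscript → the crate.
The letter reaches the crate via the letter → the manuscript → the crate.
Likewise the receipt reaches the crate by chaining the stated constraints.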